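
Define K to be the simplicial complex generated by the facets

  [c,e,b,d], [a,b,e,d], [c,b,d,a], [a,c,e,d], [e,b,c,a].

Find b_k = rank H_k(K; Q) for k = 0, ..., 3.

K has 5 vertices, 10 edges, 10 triangles, 5 3-simplices.
rank ∂_0 = 0, rank ∂_1 = 4 ⇒ b_0 = 5 − 0 − 4 = 1; all invariant factors of ∂_1 are 1 so no torsion. So H_0 ≅ Z.
rank ∂_1 = 4, rank ∂_2 = 6 ⇒ b_1 = 10 − 4 − 6 = 0; all invariant factors of ∂_2 are 1 so no torsion. So H_1 ≅ 0.
rank ∂_2 = 6, rank ∂_3 = 4 ⇒ b_2 = 10 − 6 − 4 = 0; all invariant factors of ∂_3 are 1 so no torsion. So H_2 ≅ 0.
rank ∂_3 = 4, rank ∂_4 = 0 ⇒ b_3 = 5 − 4 − 0 = 1. So H_3 ≅ Z.

b_0 = 1, b_1 = 0, b_2 = 0, b_3 = 1.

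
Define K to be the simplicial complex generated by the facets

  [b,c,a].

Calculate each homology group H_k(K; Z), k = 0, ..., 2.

H_0 = Z,  H_1 = 0,  H_2 = 0.

K has 3 vertices, 3 edges, 1 triangle.
rank ∂_0 = 0, rank ∂_1 = 2 ⇒ b_0 = 3 − 0 − 2 = 1; all invariant factors of ∂_1 are 1 so no torsion. So H_0 ≅ Z.
rank ∂_1 = 2, rank ∂_2 = 1 ⇒ b_1 = 3 − 2 − 1 = 0; all invariant factors of ∂_2 are 1 so no torsion. So H_1 ≅ 0.
rank ∂_2 = 1, rank ∂_3 = 0 ⇒ b_2 = 1 − 1 − 0 = 0. So H_2 ≅ 0.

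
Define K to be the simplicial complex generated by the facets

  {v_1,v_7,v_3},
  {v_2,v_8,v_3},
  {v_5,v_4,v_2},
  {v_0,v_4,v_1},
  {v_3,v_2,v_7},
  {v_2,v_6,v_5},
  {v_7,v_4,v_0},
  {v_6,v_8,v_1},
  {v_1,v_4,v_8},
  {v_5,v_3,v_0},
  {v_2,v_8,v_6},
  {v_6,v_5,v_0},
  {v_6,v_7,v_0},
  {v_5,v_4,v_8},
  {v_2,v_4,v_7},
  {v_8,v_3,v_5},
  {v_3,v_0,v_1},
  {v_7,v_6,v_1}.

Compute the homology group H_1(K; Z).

H_1 ≅ Z ⊕ Z_2.

K has 9 vertices, 27 edges, 18 triangles.
rank ∂_1 = 8, rank ∂_2 = 18 ⇒ b_1 = 27 − 8 − 18 = 1; ∂_2 has invariant factor(s) [2] giving torsion. So H_1 ≅ Z ⊕ Z_2.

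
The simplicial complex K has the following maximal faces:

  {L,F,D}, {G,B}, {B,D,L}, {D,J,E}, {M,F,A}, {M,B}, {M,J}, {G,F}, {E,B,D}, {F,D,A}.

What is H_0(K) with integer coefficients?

H_0 ≅ Z.

Order the vertices as A < B < D < E < F < G < J < L < M. Listing each simplex with vertices in this order, K has dimension 2 with simplices:

  0-simplices (9): A, B, D, E, F, G, J, L, M
  1-simplices (17): AD, AF, AM, BD, BE, BG, BL, BM, DE, DF, DJ, DL, EJ, FG, FL, FM, JM
  2-simplices (6): ADF, AFM, BDE, BDL, DEJ, DFL

so the chain groups are C_0 ≅ Z^9, C_1 ≅ Z^17, C_2 ≅ Z^6.

The boundary map ∂_1: C_1 → C_0 is given by ∂[p,q] = [q] − [p].
This gives a 9×17 integer matrix of rank 8; reducing to Smith normal form yields diagonal entries (1,1,1,1,1,1,1,1).

∂_2: C_2 → C_1 sends each 2-simplex [p,q,r] to [q,r] − [p,r] + [p,q]. For instance
  ∂AFM = FM − AM + AF,
  ∂BDL = DL − BL + BD.
The 17×6 boundary matrix has rank 6 and Smith normal form diag(1,1,1,1,1,1).

Now H_k = ker ∂_k / im ∂_{k+1}, so:

  H_0: rank C_0 − rank ∂_1 = 9 − 8 = 1, and the invariant factors of ∂_1 are all 1, so H_0 = Z.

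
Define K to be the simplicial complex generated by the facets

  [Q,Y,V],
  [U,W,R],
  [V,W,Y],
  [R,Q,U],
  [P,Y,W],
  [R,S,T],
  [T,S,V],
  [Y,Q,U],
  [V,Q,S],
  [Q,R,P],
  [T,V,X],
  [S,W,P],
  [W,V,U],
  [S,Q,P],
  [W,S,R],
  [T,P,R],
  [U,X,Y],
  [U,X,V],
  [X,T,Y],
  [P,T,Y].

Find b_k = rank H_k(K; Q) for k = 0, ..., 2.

b_0 = 1, b_1 = 1, b_2 = 0.

K has 10 vertices, 30 edges, 20 triangles.
rank ∂_0 = 0, rank ∂_1 = 9 ⇒ b_0 = 10 − 0 − 9 = 1; all invariant factors of ∂_1 are 1 so no torsion. So H_0 ≅ Z.
rank ∂_1 = 9, rank ∂_2 = 20 ⇒ b_1 = 30 − 9 − 20 = 1; ∂_2 has invariant factor(s) [2] giving torsion. So H_1 ≅ Z ⊕ Z/2.
rank ∂_2 = 20, rank ∂_3 = 0 ⇒ b_2 = 20 − 20 − 0 = 0. So H_2 ≅ 0.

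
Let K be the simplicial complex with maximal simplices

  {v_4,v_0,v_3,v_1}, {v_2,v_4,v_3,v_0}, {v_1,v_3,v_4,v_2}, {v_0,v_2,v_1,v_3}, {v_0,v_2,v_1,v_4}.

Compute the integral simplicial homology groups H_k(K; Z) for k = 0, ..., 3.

H_0 ≅ Z,  H_1 = 0,  H_2 = 0,  H_3 ≅ Z.

We work with the vertex ordering v_0 < v_1 < v_2 < v_3 < v_4. The simplices of K, each written with vertices in increasing order, are:

  0-simplices (5): [v_0], [v_1], [v_2], [v_3], [v_4]
  1-simplices (10): [v_0,v_1], [v_0,v_2], [v_0,v_3], [v_0,v_4], [v_1,v_2], [v_1,v_3], [v_1,v_4], [v_2,v_3], [v_2,v_4], [v_3,v_4]
  2-simplices (10): [v_0,v_1,v_2], [v_0,v_1,v_3], [v_0,v_1,v_4], [v_0,v_2,v_3], [v_0,v_2,v_4], [v_0,v_3,v_4], [v_1,v_2,v_3], [v_1,v_2,v_4], [v_1,v_3,v_4], [v_2,v_3,v_4]
  3-simplices (5): [v_0,v_1,v_2,v_3], [v_0,v_1,v_2,v_4], [v_0,v_1,v_3,v_4], [v_0,v_2,v_3,v_4], [v_1,v_2,v_3,v_4]

so the chain groups are C_0 ≅ Z^5, C_1 ≅ Z^10, C_2 ≅ Z^10, C_3 ≅ Z^5.

Boundary ∂_1: C_1 → C_0 maps an edge to its endpoints' difference, ∂[p,q] = q − p.
The 5×10 boundary matrix has rank 4 and Smith normal form diag(1,1,1,1).

The boundary map ∂_2: C_2 → C_1 maps a triangle to the signed sum of its edges. For instance
  ∂[v_0,v_2,v_3] = [v_2,v_3] − [v_0,v_3] + [v_0,v_2],
  ∂[v_1,v_2,v_4] = [v_2,v_4] − [v_1,v_4] + [v_1,v_2].
The resulting 10×10 matrix has rank 6, and its Smith normal form has invariant factors (1,1,1,1,1,1).

Boundary ∂_3: C_3 → C_2 sends each 3-simplex σ to the alternating sum Σ_i (−1)^i (σ with its i-th vertex removed). For instance
  ∂[v_0,v_1,v_2,v_4] = [v_1,v_2,v_4] − [v_0,v_2,v_4] + [v_0,v_1,v_4] − [v_0,v_1,v_2],
  ∂[v_0,v_2,v_3,v_4] = [v_2,v_3,v_4] − [v_0,v_3,v_4] + [v_0,v_2,v_4] − [v_0,v_2,v_3].
As a 10×5 matrix over Z this has rank 4, with invariant factors (1,1,1,1).

Reading off H_k = ker ∂_k / im ∂_{k+1}:

  H_0: rank C_0 − rank ∂_1 = 5 − 4 = 1, and the invariant factors of ∂_1 are all 1, so H_0 ≅ Z.
  H_1: rank ker ∂_1 − rank ∂_2 = (10 − 4) − 6 = 0, and the invariant factors of ∂_2 are all 1, so H_1 ≅ 0.
  H_2: rank ker ∂_2 − rank ∂_3 = (10 − 6) − 4 = 0, and the invariant factors of ∂_3 are all 1, so H_2 ≅ 0.
  H_3: rank ker ∂_3 − rank ∂_4 = (5 − 4) − 0 = 1, and there is no ∂_4, so H_3 ≅ Z.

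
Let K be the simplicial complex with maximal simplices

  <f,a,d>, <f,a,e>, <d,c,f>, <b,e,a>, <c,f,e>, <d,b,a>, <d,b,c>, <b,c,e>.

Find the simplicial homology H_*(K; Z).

K has 6 vertices, 12 edges, 8 triangles.
rank ∂_0 = 0, rank ∂_1 = 5 ⇒ b_0 = 6 − 0 − 5 = 1; all invariant factors of ∂_1 are 1 so no torsion. So H_0 ≅ Z.
rank ∂_1 = 5, rank ∂_2 = 7 ⇒ b_1 = 12 − 5 − 7 = 0; all invariant factors of ∂_2 are 1 so no torsion. So H_1 ≅ 0.
rank ∂_2 = 7, rank ∂_3 = 0 ⇒ b_2 = 8 − 7 − 0 = 1. So H_2 ≅ Z.

H_0 ≅ Z,  H_1 = 0,  H_2 ≅ Z.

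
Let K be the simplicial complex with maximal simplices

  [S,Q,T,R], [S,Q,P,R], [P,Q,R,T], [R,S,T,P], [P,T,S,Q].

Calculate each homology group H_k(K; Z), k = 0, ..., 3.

H_0 = Z,  H_1 = 0,  H_2 = 0,  H_3 = Z.

Fix the vertex order P < Q < R < S < T and write every simplex with vertices in increasing order. Then dim K = 3 and the simplices of K are:

  0-simplices (5): P, Q, R, S, T
  1-simplices (10): PQ, PR, PS, PT, QR, QS, QT, RS, RT, ST
  2-simplices (10): PQR, PQS, PQT, PRS, PRT, PST, QRS, QRT, QST, RST
  3-simplices (5): PQRS, PQRT, PQST, PRST, QRST

giving chain groups C_0 ≅ Z^5, C_1 ≅ Z^10, C_2 ≅ Z^10, C_3 ≅ Z^5.

The boundary map ∂_1: C_1 → C_0 is given by ∂[p,q] = [q] − [p]. For instance
  ∂QS = S − Q.
This gives a 5×10 integer matrix of rank 4; reducing to Smith normal form yields diagonal entries (1,1,1,1).

The boundary map ∂_2: C_2 → C_1 acts by ∂[p,q,r] = [q,r] − [p,r] + [p,q]. For instance
  ∂PRT = RT − PT + PR,
  ∂PQS = QS − PS + PQ.
The resulting 10×10 matrix has rank 6, and its Smith normal form has invariant factors (1,1,1,1,1,1).

∂_3: C_3 → C_2 sends each 3-simplex σ to the alternating sum Σ_i (−1)^i (σ with its i-th vertex removed). For instance
  ∂QRST = RST − QST + QRT − QRS,
  ∂PQRT = QRT − PRT + PQT − PQR.
The resulting 10×5 matrix has rank 4, and its Smith normal form has invariant factors (1,1,1,1).

Now H_k = ker ∂_k / im ∂_{k+1}, so:

  H_0: rank C_0 − rank ∂_1 = 5 − 4 = 1, and the invariant factors of ∂_1 are all 1, so H_0 = Z.
  H_1: rank ker ∂_1 − rank ∂_2 = (10 − 4) − 6 = 0, and the invariant factors of ∂_2 are all 1, so H_1 = 0.
  H_2: rank ker ∂_2 − rank ∂_3 = (10 − 6) − 4 = 0, and the invariant factors of ∂_3 are all 1, so H_2 = 0.
  H_3: rank ker ∂_3 − rank ∂_4 = (5 − 4) − 0 = 1, and there is no ∂_4, so H_3 = Z.

As a check, the Euler characteristic is 5 − 10 + 10 − 5 = 0, which agrees with 1 − 0 + 0 − 1 = 0.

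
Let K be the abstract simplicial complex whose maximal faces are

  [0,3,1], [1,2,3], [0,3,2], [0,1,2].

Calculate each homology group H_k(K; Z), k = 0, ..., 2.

H_0 = Z,  H_1 = 0,  H_2 = Z.

Take the total order 0 < 1 < 2 < 3 on the vertex set. Then K (dimension 2) consists of the simplices:

  0-simplices (4): [0], [1], [2], [3]
  1-simplices (6): [0,1], [0,2], [0,3], [1,2], [1,3], [2,3]
  2-simplices (4): [0,1,2], [0,1,3], [0,2,3], [1,2,3]

giving chain groups C_0 ≅ Z^4, C_1 ≅ Z^6, C_2 ≅ Z^4.

The boundary map ∂_1: C_1 → C_0 maps an edge to its endpoints' difference, ∂[p,q] = q − p.
The resulting 4×6 matrix has rank 3, and its Smith normal form has invariant factors (1,1,1).

The boundary map ∂_2: C_2 → C_1 maps a triangle to the signed sum of its edges. For instance
  ∂[0,2,3] = [2,3] − [0,3] + [0,2],
  ∂[0,1,3] = [1,3] − [0,3] + [0,1].
The resulting 6×4 matrix has rank 3, and its Smith normal form has invariant factors (1,1,1).

Computing H_k = (kernel of ∂_k) / (image of ∂_{k+1}):

  H_0: rank C_0 − rank ∂_1 = 4 − 3 = 1, and the invariant factors of ∂_1 are all 1, so H_0 ≅ Z.
  H_1: rank ker ∂_1 − rank ∂_2 = (6 − 3) − 3 = 0, and the invariant factors of ∂_2 are all 1, so H_1 ≅ 0.
  H_2: rank ker ∂_2 − rank ∂_3 = (4 − 3) − 0 = 1, and there is no ∂_3, so H_2 ≅ Z.

As a check, the Euler characteristic is 4 − 6 + 4 = 2, which agrees with 1 − 0 + 1 = 2.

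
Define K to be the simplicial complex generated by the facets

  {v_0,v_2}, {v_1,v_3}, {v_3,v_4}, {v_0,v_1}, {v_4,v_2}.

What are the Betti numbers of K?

b_0 = 1, b_1 = 1.

Order the vertices as v_0 < v_1 < v_2 < v_3 < v_4. Listing each simplex with vertices in this order, K has dimension 1 with simplices:

  0-simplices (5): [v_0], [v_1], [v_2], [v_3], [v_4]
  1-simplices (5): [v_0,v_1], [v_0,v_2], [v_1,v_3], [v_2,v_4], [v_3,v_4]

Hence C_0 ≅ Z^5, C_1 ≅ Z^5.

Boundary ∂_1: C_1 → C_0 maps an edge to its endpoints' difference, ∂[p,q] = q − p. For instance
  ∂[v_1,v_3] = [v_3] − [v_1].
As a 5×5 matrix over Z this has rank 4, with invariant factors (1,1,1,1).

Now H_k = ker ∂_k / im ∂_{k+1}, so:

  H_0: rank C_0 − rank ∂_1 = 5 − 4 = 1, and the invariant factors of ∂_1 are all 1, so H_0 ≅ Z.
  H_1: rank ker ∂_1 − rank ∂_2 = (5 − 4) − 0 = 1, and there is no ∂_2, so H_1 ≅ Z.

Hence the Betti numbers are b_0 = 1, b_1 = 1.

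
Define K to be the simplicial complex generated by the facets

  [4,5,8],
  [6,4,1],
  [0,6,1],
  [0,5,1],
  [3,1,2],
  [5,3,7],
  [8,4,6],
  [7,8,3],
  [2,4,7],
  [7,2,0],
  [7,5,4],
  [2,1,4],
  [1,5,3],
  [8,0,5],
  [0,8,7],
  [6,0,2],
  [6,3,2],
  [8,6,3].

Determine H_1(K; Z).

Fix the vertex order 0 < 1 < 2 < 3 < 4 < 5 < 6 < 7 < 8 and write every simplex with vertices in increasing order. Then dim K = 2 and the simplices of K are:

  0-simplices (9): [0], [1], [2], [3], [4], [5], [6], [7], [8]
  1-simplices (27): (27 of them)
  2-simplices (18): [0,1,5], [0,1,6], [0,2,6], [0,2,7], [0,5,8], [0,7,8], [1,2,3], [1,2,4], [1,3,5], [1,4,6], [2,3,6], [2,4,7], [3,5,7], [3,6,8], [3,7,8], [4,5,7], [4,5,8], [4,6,8]

Hence C_0 ≅ Z^9, C_1 ≅ Z^27, C_2 ≅ Z^18.

The boundary map ∂_1: C_1 → C_0 maps an edge to its endpoints' difference, ∂[p,q] = q − p. For instance
  ∂[1,4] = [4] − [1].
As a 9×27 matrix over Z this has rank 8, with invariant factors (1,1,1,1,1,1,1,1).

∂_2: C_2 → C_1 acts by ∂[p,q,r] = [q,r] − [p,r] + [p,q]. For instance
  ∂[2,4,7] = [4,7] − [2,7] + [2,4],
  ∂[1,3,5] = [3,5] − [1,5] + [1,3].
As a 27×18 matrix over Z this has rank 18, with invariant factors (1,1,1,1,1,1,1,1,1,1,1,1,1,1,1,1,1,2).

Now H_k = ker ∂_k / im ∂_{k+1}, so:

  H_1: rank ker ∂_1 − rank ∂_2 = (27 − 8) − 18 = 1, and ∂_2 has invariant factor 2 > 1, so H_1 = Z ⊕ Z/2.

H_1 ≅ Z ⊕ Z/2.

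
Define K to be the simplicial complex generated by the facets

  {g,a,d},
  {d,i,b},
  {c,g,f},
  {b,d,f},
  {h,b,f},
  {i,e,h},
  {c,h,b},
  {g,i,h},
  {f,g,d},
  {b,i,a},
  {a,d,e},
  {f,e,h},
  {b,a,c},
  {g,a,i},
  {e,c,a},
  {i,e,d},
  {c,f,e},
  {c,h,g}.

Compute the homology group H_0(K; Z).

Order the vertices as a < b < c < d < e < f < g < h < i. Listing each simplex with vertices in this order, K has dimension 2 with simplices:

  0-simplices (9): a, b, c, d, e, f, g, h, i
  1-simplices (27): ab, ac, ad, ae, ag, ai, bc, bd, bf, bh, bi, ce, cf, cg, ch, de, df, dg, di, ef, eh, ei, fg, fh, gh, gi, hi
  2-simplices (18): abc, abi, ace, ade, adg, agi, bch, bdf, bdi, bfh, cef, cfg, cgh, dei, dfg, efh, ehi, ghi

giving chain groups C_0 ≅ Z^9, C_1 ≅ Z^27, C_2 ≅ Z^18.

The boundary map ∂_1: C_1 → C_0 is given by ∂[p,q] = [q] − [p]. For instance
  ∂ag = g − a.
This gives a 9×27 integer matrix of rank 8; reducing to Smith normal form yields diagonal entries (1,1,1,1,1,1,1,1).

Boundary ∂_2: C_2 → C_1 acts by ∂[p,q,r] = [q,r] − [p,r] + [p,q]. For instance
  ∂cgh = gh − ch + cg,
  ∂bch = ch − bh + bc.
This gives a 27×18 integer matrix of rank 18; reducing to Smith normal form yields diagonal entries (1,1,1,1,1,1,1,1,1,1,1,1,1,1,1,1,1,2).

From H_k ≅ ker(∂_k) / im(∂_{k+1}) we obtain:

  H_0: rank C_0 − rank ∂_1 = 9 − 8 = 1, and the invariant factors of ∂_1 are all 1, so H_0 ≅ Z.

H_0 ≅ Z.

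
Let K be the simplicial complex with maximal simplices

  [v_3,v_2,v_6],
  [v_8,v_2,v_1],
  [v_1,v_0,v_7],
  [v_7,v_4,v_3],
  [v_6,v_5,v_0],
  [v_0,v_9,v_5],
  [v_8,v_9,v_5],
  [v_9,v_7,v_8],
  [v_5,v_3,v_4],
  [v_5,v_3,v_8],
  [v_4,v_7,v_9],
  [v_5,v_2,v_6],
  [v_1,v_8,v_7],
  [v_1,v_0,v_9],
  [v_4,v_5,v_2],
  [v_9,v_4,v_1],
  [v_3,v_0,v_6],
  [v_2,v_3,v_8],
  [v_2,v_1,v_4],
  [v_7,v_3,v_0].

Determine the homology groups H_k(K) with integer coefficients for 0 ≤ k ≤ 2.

H_0 = Z,  H_1 = Z ⊕ Z/2,  H_2 = 0.

Take the total order v_0 < v_1 < v_2 < v_3 < v_4 < v_5 < v_6 < v_7 < v_8 < v_9 on the vertex set. Then K (dimension 2) consists of the simplices:

  0-simplices (10): [v_0], [v_1], [v_2], [v_3], [v_4], [v_5], [v_6], [v_7], [v_8], [v_9]
  1-simplices (30): (30 of them)
  2-simplices (20): (20 of them)

so the chain groups are C_0 ≅ Z^10, C_1 ≅ Z^30, C_2 ≅ Z^20.

Boundary ∂_1: C_1 → C_0 is given by ∂[p,q] = [q] − [p]. For instance
  ∂[v_4,v_9] = [v_9] − [v_4].
The resulting 10×30 matrix has rank 9, and its Smith normal form has invariant factors (1,1,1,1,1,1,1,1,1).

Boundary ∂_2: C_2 → C_1 sends each 2-simplex [p,q,r] to [q,r] − [p,r] + [p,q]. For instance
  ∂[v_0,v_3,v_6] = [v_3,v_6] − [v_0,v_6] + [v_0,v_3],
  ∂[v_0,v_5,v_9] = [v_5,v_9] − [v_0,v_9] + [v_0,v_5].
The 30×20 boundary matrix has rank 20 and Smith normal form diag(1,1,1,1,1,1,1,1,1,1,1,1,1,1,1,1,1,1,1,2).

Now H_k = ker ∂_k / im ∂_{k+1}, so:

  H_0: rank C_0 − rank ∂_1 = 10 − 9 = 1, and the invariant factors of ∂_1 are all 1, so H_0 = Z.
  H_1: rank ker ∂_1 − rank ∂_2 = (30 − 9) − 20 = 1, and ∂_2 has invariant factor 2 > 1, so H_1 = Z ⊕ Z/2.
  H_2: rank ker ∂_2 − rank ∂_3 = (20 − 20) − 0 = 0, and there is no ∂_3, so H_2 = 0.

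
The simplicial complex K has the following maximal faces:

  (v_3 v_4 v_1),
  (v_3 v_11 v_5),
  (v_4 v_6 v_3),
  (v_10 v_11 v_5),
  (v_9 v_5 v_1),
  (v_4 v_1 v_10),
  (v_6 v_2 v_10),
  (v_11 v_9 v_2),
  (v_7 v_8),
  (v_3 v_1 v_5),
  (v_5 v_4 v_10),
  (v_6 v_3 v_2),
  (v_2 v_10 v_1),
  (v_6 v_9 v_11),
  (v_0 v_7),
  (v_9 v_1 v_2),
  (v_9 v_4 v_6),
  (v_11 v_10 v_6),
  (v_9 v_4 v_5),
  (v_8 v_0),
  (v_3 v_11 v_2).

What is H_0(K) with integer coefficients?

Order the vertices as v_0 < v_1 < v_2 < v_3 < v_4 < v_5 < v_6 < v_7 < v_8 < v_9 < v_10 < v_11. Listing each simplex with vertices in this order, K has dimension 2 with simplices:

  0-simplices (12): [v_0], [v_1], [v_2], [v_3], [v_4], [v_5], [v_6], [v_7], [v_8], [v_9], [v_10], [v_11]
  1-simplices (30): (30 of them)
  2-simplices (18): (18 of them)

so the chain groups are C_0 ≅ Z^12, C_1 ≅ Z^30, C_2 ≅ Z^18.

∂_1: C_1 → C_0 maps an edge to its endpoints' difference, ∂[p,q] = q − p. For instance
  ∂[v_3,v_11] = [v_11] − [v_3].
This gives a 12×30 integer matrix of rank 10; reducing to Smith normal form yields diagonal entries (1,1,1,1,1,1,1,1,1,1).

∂_2: C_2 → C_1 sends each 2-simplex [p,q,r] to [q,r] − [p,r] + [p,q]. For instance
  ∂[v_2,v_3,v_6] = [v_3,v_6] − [v_2,v_6] + [v_2,v_3],
  ∂[v_1,v_5,v_9] = [v_5,v_9] − [v_1,v_9] + [v_1,v_5].
The resulting 30×18 matrix has rank 18, and its Smith normal form has invariant factors (1,1,1,1,1,1,1,1,1,1,1,1,1,1,1,1,1,2).

Reading off H_k = ker ∂_k / im ∂_{k+1}:

  H_0: rank C_0 − rank ∂_1 = 12 − 10 = 2, and the invariant factors of ∂_1 are all 1, so H_0 = Z^2.

H_0 = Z^2.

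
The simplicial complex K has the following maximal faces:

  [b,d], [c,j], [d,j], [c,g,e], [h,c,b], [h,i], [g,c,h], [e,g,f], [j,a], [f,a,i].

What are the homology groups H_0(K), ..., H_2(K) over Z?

Fix the vertex order a < b < c < d < e < f < g < h < i < j and write every simplex with vertices in increasing order. Then dim K = 2 and the simplices of K are:

  0-simplices (10): a, b, c, d, e, f, g, h, i, j
  1-simplices (17): af, ai, aj, bc, bd, bh, ce, cg, ch, cj, dj, ef, eg, fg, fi, gh, hi
  2-simplices (5): afi, bch, ceg, cgh, efg

Hence C_0 ≅ Z^10, C_1 ≅ Z^17, C_2 ≅ Z^5.

∂_1: C_1 → C_0 maps an edge to its endpoints' difference, ∂[p,q] = q − p.
As a 10×17 matrix over Z this has rank 9, with invariant factors (1,1,1,1,1,1,1,1,1).

∂_2: C_2 → C_1 maps a triangle to the signed sum of its edges. For instance
  ∂bch = ch − bh + bc,
  ∂cgh = gh − ch + cg.
The resulting 17×5 matrix has rank 5, and its Smith normal form has invariant factors (1,1,1,1,1).

From H_k ≅ ker(∂_k) / im(∂_{k+1}) we obtain:

  H_0: rank C_0 − rank ∂_1 = 10 − 9 = 1, and the invariant factors of ∂_1 are all 1, so H_0 = Z.
  H_1: rank ker ∂_1 − rank ∂_2 = (17 − 9) − 5 = 3, and the invariant factors of ∂_2 are all 1, so H_1 = Z^3.
  H_2: rank ker ∂_2 − rank ∂_3 = (5 − 5) − 0 = 0, and there is no ∂_3, so H_2 = 0.

H_0 = Z,  H_1 = Z^3,  H_2 = 0.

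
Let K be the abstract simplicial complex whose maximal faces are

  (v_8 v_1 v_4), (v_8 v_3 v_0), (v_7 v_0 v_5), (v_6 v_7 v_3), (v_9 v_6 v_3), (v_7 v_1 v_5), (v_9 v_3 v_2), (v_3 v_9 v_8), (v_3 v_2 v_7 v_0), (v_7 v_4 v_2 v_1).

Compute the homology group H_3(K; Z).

H_3 = 0.

K has 10 vertices, 24 edges, 16 triangles, 2 3-simplices.
rank ∂_3 = 2, rank ∂_4 = 0 ⇒ b_3 = 2 − 2 − 0 = 0. So H_3 = 0.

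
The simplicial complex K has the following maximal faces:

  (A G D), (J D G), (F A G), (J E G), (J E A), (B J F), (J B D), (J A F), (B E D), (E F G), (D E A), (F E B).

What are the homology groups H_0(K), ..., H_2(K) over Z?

We work with the vertex ordering A < B < D < E < F < G < J. The simplices of K, each written with vertices in increasing order, are:

  0-simplices (7): A, B, D, E, F, G, J
  1-simplices (18): AD, AE, AF, AG, AJ, BD, BE, BF, BJ, DE, DG, DJ, EF, EG, EJ, FG, FJ, GJ
  2-simplices (12): ADE, ADG, AEJ, AFG, AFJ, BDE, BDJ, BEF, BFJ, DGJ, EFG, EGJ

so the chain groups are C_0 ≅ Z^7, C_1 ≅ Z^18, C_2 ≅ Z^12.

The boundary map ∂_1: C_1 → C_0 sends each edge [p,q] (with p < q) to q − p.
The resulting 7×18 matrix has rank 6, and its Smith normal form has invariant factors (1,1,1,1,1,1).

∂_2: C_2 → C_1 maps a triangle to the signed sum of its edges. For instance
  ∂BEF = EF − BF + BE,
  ∂ADE = DE − AE + AD.
The resulting 18×12 matrix has rank 12, and its Smith normal form has invariant factors (1,1,1,1,1,1,1,1,1,1,1,2).

Computing H_k = (kernel of ∂_k) / (image of ∂_{k+1}):

  H_0: rank C_0 − rank ∂_1 = 7 − 6 = 1, and the invariant factors of ∂_1 are all 1, so H_0 = Z.
  H_1: rank ker ∂_1 − rank ∂_2 = (18 − 6) − 12 = 0, and ∂_2 has invariant factor 2 > 1, so H_1 = Z/2.
  H_2: rank ker ∂_2 − rank ∂_3 = (12 − 12) − 0 = 0, and there is no ∂_3, so H_2 = 0.

H_0 ≅ Z,  H_1 ≅ Z/2,  H_2 = 0.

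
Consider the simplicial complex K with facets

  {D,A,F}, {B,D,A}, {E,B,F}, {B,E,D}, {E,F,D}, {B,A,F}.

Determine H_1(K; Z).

We work with the vertex ordering A < B < D < E < F. The simplices of K, each written with vertices in increasing order, are:

  0-simplices (5): A, B, D, E, F
  1-simplices (9): AB, AD, AF, BD, BE, BF, DE, DF, EF
  2-simplices (6): ABD, ABF, ADF, BDE, BEF, DEF

so the chain groups are C_0 ≅ Z^5, C_1 ≅ Z^9, C_2 ≅ Z^6.

Boundary ∂_1: C_1 → C_0 maps an edge to its endpoints' difference, ∂[p,q] = q − p. For instance
  ∂BD = D − B.
As a 5×9 matrix over Z this has rank 4, with invariant factors (1,1,1,1).

The boundary map ∂_2: C_2 → C_1 sends each 2-simplex [p,q,r] to [q,r] − [p,r] + [p,q]. For instance
  ∂BEF = EF − BF + BE,
  ∂DEF = EF − DF + DE.
As a 9×6 matrix over Z this has rank 5, with invariant factors (1,1,1,1,1).

Reading off H_k = ker ∂_k / im ∂_{k+1}:

  H_1: rank ker ∂_1 − rank ∂_2 = (9 − 4) − 5 = 0, and the invariant factors of ∂_2 are all 1, so H_1 ≅ 0.

(K is a triangulation of the 2-sphere S^2.)

H_1 = 0.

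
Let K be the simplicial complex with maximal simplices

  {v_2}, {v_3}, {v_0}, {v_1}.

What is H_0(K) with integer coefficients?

We work with the vertex ordering v_0 < v_1 < v_2 < v_3. The simplices of K, each written with vertices in increasing order, are:

  0-simplices (4): [v_0], [v_1], [v_2], [v_3]

so the chain groups are C_0 ≅ Z^4.

Computing H_k = (kernel of ∂_k) / (image of ∂_{k+1}):

  H_0: rank C_0 − rank ∂_1 = 4 − 0 = 4, and there is no ∂_1, so H_0 ≅ Z^4.

(K is a triangulation of a set of 4 points.)

H_0 = Z^4.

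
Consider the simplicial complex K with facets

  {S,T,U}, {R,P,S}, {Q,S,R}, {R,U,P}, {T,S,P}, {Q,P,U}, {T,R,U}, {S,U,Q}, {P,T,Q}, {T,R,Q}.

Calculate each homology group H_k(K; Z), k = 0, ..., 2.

Order the vertices as P < Q < R < S < T < U. Listing each simplex with vertices in this order, K has dimension 2 with simplices:

  0-simplices (6): P, Q, R, S, T, U
  1-simplices (15): PQ, PR, PS, PT, PU, QR, QS, QT, QU, RS, RT, RU, ST, SU, TU
  2-simplices (10): PQT, PQU, PRS, PRU, PST, QRS, QRT, QSU, RTU, STU

Hence C_0 ≅ Z^6, C_1 ≅ Z^15, C_2 ≅ Z^10.

The boundary map ∂_1: C_1 → C_0 maps an edge to its endpoints' difference, ∂[p,q] = q − p.
This gives a 6×15 integer matrix of rank 5; reducing to Smith normal form yields diagonal entries (1,1,1,1,1).

The boundary map ∂_2: C_2 → C_1 acts by ∂[p,q,r] = [q,r] − [p,r] + [p,q]. For instance
  ∂PQU = QU − PU + PQ,
  ∂RTU = TU − RU + RT.
This gives a 15×10 integer matrix of rank 10; reducing to Smith normal form yields diagonal entries (1,1,1,1,1,1,1,1,1,2).

Computing H_k = (kernel of ∂_k) / (image of ∂_{k+1}):

  H_0: rank C_0 − rank ∂_1 = 6 − 5 = 1, and the invariant factors of ∂_1 are all 1, so H_0 ≅ Z.
  H_1: rank ker ∂_1 − rank ∂_2 = (15 − 5) − 10 = 0, and ∂_2 has invariant factor 2 > 1, so H_1 ≅ Z/2.
  H_2: rank ker ∂_2 − rank ∂_3 = (10 − 10) − 0 = 0, and there is no ∂_3, so H_2 ≅ 0.

As a check, the Euler characteristic is 6 − 15 + 10 = 1, which agrees with 1 − 0 + 0 = 1.

H_0 ≅ Z,  H_1 ≅ Z/2,  H_2 = 0.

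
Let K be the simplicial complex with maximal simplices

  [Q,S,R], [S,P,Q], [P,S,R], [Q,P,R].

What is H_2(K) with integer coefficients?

Order the vertices as P < Q < R < S. Listing each simplex with vertices in this order, K has dimension 2 with simplices:

  0-simplices (4): P, Q, R, S
  1-simplices (6): PQ, PR, PS, QR, QS, RS
  2-simplices (4): PQR, PQS, PRS, QRS

so the chain groups are C_0 ≅ Z^4, C_1 ≅ Z^6, C_2 ≅ Z^4.

The boundary map ∂_1: C_1 → C_0 is given by ∂[p,q] = [q] − [p]. For instance
  ∂QS = S − Q.
As a 4×6 matrix over Z this has rank 3, with invariant factors (1,1,1).

∂_2: C_2 → C_1 maps a triangle to the signed sum of its edges. For instance
  ∂PQR = QR − PR + PQ,
  ∂PQS = QS − PS + PQ.
The 6×4 boundary matrix has rank 3 and Smith normal form diag(1,1,1).

From H_k ≅ ker(∂_k) / im(∂_{k+1}) we obtain:

  H_2: rank ker ∂_2 − rank ∂_3 = (4 − 3) − 0 = 1, and there is no ∂_3, so H_2 = Z.

H_2 ≅ Z.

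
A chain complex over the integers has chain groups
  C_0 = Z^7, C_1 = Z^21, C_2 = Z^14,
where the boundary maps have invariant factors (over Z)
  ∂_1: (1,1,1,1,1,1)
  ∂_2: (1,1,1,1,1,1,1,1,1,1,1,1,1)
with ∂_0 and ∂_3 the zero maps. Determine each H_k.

H_0 ≅ Z,  H_1 ≅ Z^2,  H_2 ≅ Z.

H_0: b_0 = 7 − 0 − 6 = 1; torsion from ∂_1 factors > 1: none. So H_0 ≅ Z.
H_1: b_1 = 21 − 6 − 13 = 2; torsion from ∂_2 factors > 1: none. So H_1 ≅ Z^2.
H_2: b_2 = 14 − 13 − 0 = 1; torsion from ∂_3 factors > 1: none. So H_2 ≅ Z.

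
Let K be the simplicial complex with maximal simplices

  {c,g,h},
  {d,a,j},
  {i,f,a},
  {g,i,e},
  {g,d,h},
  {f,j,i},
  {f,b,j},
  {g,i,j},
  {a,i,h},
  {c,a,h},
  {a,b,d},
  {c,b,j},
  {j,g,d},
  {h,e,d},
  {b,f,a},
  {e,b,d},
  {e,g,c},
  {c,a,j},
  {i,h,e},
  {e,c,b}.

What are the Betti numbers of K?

Fix the vertex order a < b < c < d < e < f < g < h < i < j and write every simplex with vertices in increasing order. Then dim K = 2 and the simplices of K are:

  0-simplices (10): a, b, c, d, e, f, g, h, i, j
  1-simplices (30): ab, ac, ad, af, ah, ai, aj, bc, bd, be, bf, bj, ce, cg, ch, cj, de, dg, dh, dj, eg, eh, ei, fi, fj, gh, gi, gj, hi, ij
  2-simplices (20): abd, abf, ach, acj, adj, afi, ahi, bce, bcj, bde, bfj, ceg, cgh, deh, dgh, dgj, egi, ehi, fij, gij

giving chain groups C_0 ≅ Z^10, C_1 ≅ Z^30, C_2 ≅ Z^20.

The boundary map ∂_1: C_1 → C_0 is given by ∂[p,q] = [q] − [p]. For instance
  ∂gh = h − g.
As a 10×30 matrix over Z this has rank 9, with invariant factors (1,1,1,1,1,1,1,1,1).

∂_2: C_2 → C_1 maps a triangle to the signed sum of its edges. For instance
  ∂egi = gi − ei + eg,
  ∂bde = de − be + bd.
As a 30×20 matrix over Z this has rank 20, with invariant factors (1,1,1,1,1,1,1,1,1,1,1,1,1,1,1,1,1,1,1,2).

Reading off H_k = ker ∂_k / im ∂_{k+1}:

  H_0: rank C_0 − rank ∂_1 = 10 − 9 = 1, and the invariant factors of ∂_1 are all 1, so H_0 ≅ Z.
  H_1: rank ker ∂_1 − rank ∂_2 = (30 − 9) − 20 = 1, and ∂_2 has invariant factor 2 > 1, so H_1 ≅ Z ⊕ Z/2.
  H_2: rank ker ∂_2 − rank ∂_3 = (20 − 20) − 0 = 0, and there is no ∂_3, so H_2 ≅ 0.

(K is a triangulation of the Klein bottle.)

Hence the Betti numbers are b_0 = 1, b_1 = 1, b_2 = 0.

b_0 = 1, b_1 = 1, b_2 = 0.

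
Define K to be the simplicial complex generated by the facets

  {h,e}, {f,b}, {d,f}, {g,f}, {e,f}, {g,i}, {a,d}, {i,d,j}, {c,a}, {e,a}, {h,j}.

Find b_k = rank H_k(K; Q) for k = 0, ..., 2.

b_0 = 1, b_1 = 3, b_2 = 0.

We work with the vertex ordering a < b < c < d < e < f < g < h < i < j. The simplices of K, each written with vertices in increasing order, are:

  0-simplices (10): a, b, c, d, e, f, g, h, i, j
  1-simplices (13): ac, ad, ae, bf, df, di, dj, ef, eh, fg, gi, hj, ij
  2-simplices (1): dij

Hence C_0 ≅ Z^10, C_1 ≅ Z^13, C_2 ≅ Z^1.

∂_1: C_1 → C_0 sends each edge [p,q] (with p < q) to q − p. For instance
  ∂ac = c − a.
The 10×13 boundary matrix has rank 9 and Smith normal form diag(1,1,1,1,1,1,1,1,1).

∂_2: C_2 → C_1 sends each 2-simplex [p,q,r] to [q,r] − [p,r] + [p,q]. For instance
  ∂dij = ij − dj + di.
The resulting 13×1 matrix has rank 1, and its Smith normal form has invariant factors (1).

Now H_k = ker ∂_k / im ∂_{k+1}, so:

  H_0: rank C_0 − rank ∂_1 = 10 − 9 = 1, and the invariant factors of ∂_1 are all 1, so H_0 = Z.
  H_1: rank ker ∂_1 − rank ∂_2 = (13 − 9) − 1 = 3, and the invariant factors of ∂_2 are all 1, so H_1 = Z^3.
  H_2: rank ker ∂_2 − rank ∂_3 = (1 − 1) − 0 = 0, and there is no ∂_3, so H_2 = 0.

As a check, the Euler characteristic is 10 − 13 + 1 = -2, which agrees with 1 − 3 + 0 = -2.

Hence the Betti numbers are b_0 = 1, b_1 = 3, b_2 = 0.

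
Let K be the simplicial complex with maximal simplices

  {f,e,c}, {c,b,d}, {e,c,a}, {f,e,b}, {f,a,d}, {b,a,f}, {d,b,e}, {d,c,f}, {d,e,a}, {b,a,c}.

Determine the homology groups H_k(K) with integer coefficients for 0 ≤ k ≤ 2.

H_0 = Z,  H_1 = Z/2,  H_2 = 0.

Fix the vertex order a < b < c < d < e < f and write every simplex with vertices in increasing order. Then dim K = 2 and the simplices of K are:

  0-simplices (6): a, b, c, d, e, f
  1-simplices (15): ab, ac, ad, ae, af, bc, bd, be, bf, cd, ce, cf, de, df, ef
  2-simplices (10): abc, abf, ace, ade, adf, bcd, bde, bef, cdf, cef

Hence C_0 ≅ Z^6, C_1 ≅ Z^15, C_2 ≅ Z^10.

The boundary map ∂_1: C_1 → C_0 sends each edge [p,q] (with p < q) to q − p. For instance
  ∂ef = f − e.
As a 6×15 matrix over Z this has rank 5, with invariant factors (1,1,1,1,1).

∂_2: C_2 → C_1 acts by ∂[p,q,r] = [q,r] − [p,r] + [p,q]. For instance
  ∂abf = bf − af + ab,
  ∂bcd = cd − bd + bc.
This gives a 15×10 integer matrix of rank 10; reducing to Smith normal form yields diagonal entries (1,1,1,1,1,1,1,1,1,2).

Reading off H_k = ker ∂_k / im ∂_{k+1}:

  H_0: rank C_0 − rank ∂_1 = 6 − 5 = 1, and the invariant factors of ∂_1 are all 1, so H_0 ≅ Z.
  H_1: rank ker ∂_1 − rank ∂_2 = (15 − 5) − 10 = 0, and ∂_2 has invariant factor 2 > 1, so H_1 ≅ Z/2.
  H_2: rank ker ∂_2 − rank ∂_3 = (10 − 10) − 0 = 0, and there is no ∂_3, so H_2 ≅ 0.

As a check, the Euler characteristic is 6 − 15 + 10 = 1, which agrees with 1 − 0 + 0 = 1.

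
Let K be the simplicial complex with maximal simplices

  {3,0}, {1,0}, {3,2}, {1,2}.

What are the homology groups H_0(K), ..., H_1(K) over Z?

Fix the vertex order 0 < 1 < 2 < 3 and write every simplex with vertices in increasing order. Then dim K = 1 and the simplices of K are:

  0-simplices (4): [0], [1], [2], [3]
  1-simplices (4): [0,1], [0,3], [1,2], [2,3]

giving chain groups C_0 ≅ Z^4, C_1 ≅ Z^4.

∂_1: C_1 → C_0 sends each edge [p,q] (with p < q) to q − p. For instance
  ∂[0,3] = [3] − [0].
This gives a 4×4 integer matrix of rank 3; reducing to Smith normal form yields diagonal entries (1,1,1).

From H_k ≅ ker(∂_k) / im(∂_{k+1}) we obtain:

  H_0: rank C_0 − rank ∂_1 = 4 − 3 = 1, and the invariant factors of ∂_1 are all 1, so H_0 ≅ Z.
  H_1: rank ker ∂_1 − rank ∂_2 = (4 − 3) − 0 = 1, and there is no ∂_2, so H_1 ≅ Z.

As a check, the Euler characteristic is 4 − 4 = 0, which agrees with 1 − 1 = 0.

H_0 = Z,  H_1 = Z.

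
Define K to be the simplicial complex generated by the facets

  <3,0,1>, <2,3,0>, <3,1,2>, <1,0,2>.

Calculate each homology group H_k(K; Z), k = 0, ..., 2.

H_0 ≅ Z,  H_1 = 0,  H_2 ≅ Z.

We work with the vertex ordering 0 < 1 < 2 < 3. The simplices of K, each written with vertices in increasing order, are:

  0-simplices (4): [0], [1], [2], [3]
  1-simplices (6): [0,1], [0,2], [0,3], [1,2], [1,3], [2,3]
  2-simplices (4): [0,1,2], [0,1,3], [0,2,3], [1,2,3]

giving chain groups C_0 ≅ Z^4, C_1 ≅ Z^6, C_2 ≅ Z^4.

∂_1: C_1 → C_0 is given by ∂[p,q] = [q] − [p]. For instance
  ∂[0,1] = [1] − [0].
The 4×6 boundary matrix has rank 3 and Smith normal form diag(1,1,1).

Boundary ∂_2: C_2 → C_1 acts by ∂[p,q,r] = [q,r] − [p,r] + [p,q]. For instance
  ∂[1,2,3] = [2,3] − [1,3] + [1,2],
  ∂[0,1,2] = [1,2] − [0,2] + [0,1].
The 6×4 boundary matrix has rank 3 and Smith normal form diag(1,1,1).

Reading off H_k = ker ∂_k / im ∂_{k+1}:

  H_0: rank C_0 − rank ∂_1 = 4 − 3 = 1, and the invariant factors of ∂_1 are all 1, so H_0 = Z.
  H_1: rank ker ∂_1 − rank ∂_2 = (6 − 3) − 3 = 0, and the invariant factors of ∂_2 are all 1, so H_1 = 0.
  H_2: rank ker ∂_2 − rank ∂_3 = (4 − 3) − 0 = 1, and there is no ∂_3, so H_2 = Z.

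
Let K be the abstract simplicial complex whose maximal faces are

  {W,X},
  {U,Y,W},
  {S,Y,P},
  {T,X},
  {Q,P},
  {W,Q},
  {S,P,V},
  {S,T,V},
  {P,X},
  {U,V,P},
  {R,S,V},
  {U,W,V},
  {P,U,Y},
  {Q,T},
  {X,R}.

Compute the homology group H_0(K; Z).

K has 10 vertices, 22 edges, 8 triangles.
rank ∂_0 = 0, rank ∂_1 = 9 ⇒ b_0 = 10 − 0 − 9 = 1; all invariant factors of ∂_1 are 1 so no torsion. So H_0 = Z.

H_0 = Z.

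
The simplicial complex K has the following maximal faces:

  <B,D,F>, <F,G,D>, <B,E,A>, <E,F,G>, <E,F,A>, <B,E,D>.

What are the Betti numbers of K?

b_0 = 1, b_1 = 1, b_2 = 0.

We work with the vertex ordering A < B < D < E < F < G. The simplices of K, each written with vertices in increasing order, are:

  0-simplices (6): A, B, D, E, F, G
  1-simplices (12): AB, AE, AF, BD, BE, BF, DE, DF, DG, EF, EG, FG
  2-simplices (6): ABE, AEF, BDE, BDF, DFG, EFG

so the chain groups are C_0 ≅ Z^6, C_1 ≅ Z^12, C_2 ≅ Z^6.

∂_1: C_1 → C_0 sends each edge [p,q] (with p < q) to q − p. For instance
  ∂AB = B − A.
As a 6×12 matrix over Z this has rank 5, with invariant factors (1,1,1,1,1).

The boundary map ∂_2: C_2 → C_1 acts by ∂[p,q,r] = [q,r] − [p,r] + [p,q]. For instance
  ∂EFG = FG − EG + EF,
  ∂DFG = FG − DG + DF.
This gives a 12×6 integer matrix of rank 6; reducing to Smith normal form yields diagonal entries (1,1,1,1,1,1).

From H_k ≅ ker(∂_k) / im(∂_{k+1}) we obtain:

  H_0: rank C_0 − rank ∂_1 = 6 − 5 = 1, and the invariant factors of ∂_1 are all 1, so H_0 ≅ Z.
  H_1: rank ker ∂_1 − rank ∂_2 = (12 − 5) − 6 = 1, and the invariant factors of ∂_2 are all 1, so H_1 ≅ Z.
  H_2: rank ker ∂_2 − rank ∂_3 = (6 − 6) − 0 = 0, and there is no ∂_3, so H_2 ≅ 0.

Hence the Betti numbers are b_0 = 1, b_1 = 1, b_2 = 0.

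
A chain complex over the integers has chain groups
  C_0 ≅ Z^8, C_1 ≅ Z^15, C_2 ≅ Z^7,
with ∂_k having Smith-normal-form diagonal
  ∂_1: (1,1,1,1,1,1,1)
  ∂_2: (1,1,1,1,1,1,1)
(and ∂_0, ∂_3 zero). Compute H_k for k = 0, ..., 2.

H_0 = Z,  H_1 = Z,  H_2 = 0.

H_0: b_0 = 8 − 0 − 7 = 1; torsion from ∂_1 factors > 1: none. So H_0 = Z.
H_1: b_1 = 15 − 7 − 7 = 1; torsion from ∂_2 factors > 1: none. So H_1 = Z.
H_2: b_2 = 7 − 7 − 0 = 0; torsion from ∂_3 factors > 1: none. So H_2 = 0.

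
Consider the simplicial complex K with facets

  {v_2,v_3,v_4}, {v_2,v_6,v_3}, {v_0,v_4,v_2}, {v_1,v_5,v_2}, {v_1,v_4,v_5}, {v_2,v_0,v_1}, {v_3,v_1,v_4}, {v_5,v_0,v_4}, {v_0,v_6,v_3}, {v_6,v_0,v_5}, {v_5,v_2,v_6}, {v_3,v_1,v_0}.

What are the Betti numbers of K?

b_0 = 1, b_1 = 0, b_2 = 0.

Take the total order v_0 < v_1 < v_2 < v_3 < v_4 < v_5 < v_6 on the vertex set. Then K (dimension 2) consists of the simplices:

  0-simplices (7): [v_0], [v_1], [v_2], [v_3], [v_4], [v_5], [v_6]
  1-simplices (18): (18 of them)
  2-simplices (12): (12 of them)

so the chain groups are C_0 ≅ Z^7, C_1 ≅ Z^18, C_2 ≅ Z^12.

Boundary ∂_1: C_1 → C_0 sends each edge [p,q] (with p < q) to q − p.
As a 7×18 matrix over Z this has rank 6, with invariant factors (1,1,1,1,1,1).

Boundary ∂_2: C_2 → C_1 maps a triangle to the signed sum of its edges. For instance
  ∂[v_2,v_3,v_6] = [v_3,v_6] − [v_2,v_6] + [v_2,v_3],
  ∂[v_1,v_2,v_5] = [v_2,v_5] − [v_1,v_5] + [v_1,v_2].
This gives a 18×12 integer matrix of rank 12; reducing to Smith normal form yields diagonal entries (1,1,1,1,1,1,1,1,1,1,1,2).

Computing H_k = (kernel of ∂_k) / (image of ∂_{k+1}):

  H_0: rank C_0 − rank ∂_1 = 7 − 6 = 1, and the invariant factors of ∂_1 are all 1, so H_0 ≅ Z.
  H_1: rank ker ∂_1 − rank ∂_2 = (18 − 6) − 12 = 0, and ∂_2 has invariant factor 2 > 1, so H_1 ≅ Z/2.
  H_2: rank ker ∂_2 − rank ∂_3 = (12 − 12) − 0 = 0, and there is no ∂_3, so H_2 ≅ 0.

Hence the Betti numbers are b_0 = 1, b_1 = 0, b_2 = 0.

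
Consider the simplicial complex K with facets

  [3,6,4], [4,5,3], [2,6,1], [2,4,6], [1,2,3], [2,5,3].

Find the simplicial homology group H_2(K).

H_2 ≅ 0.

Take the total order 1 < 2 < 3 < 4 < 5 < 6 on the vertex set. Then K (dimension 2) consists of the simplices:

  0-simplices (6): [1], [2], [3], [4], [5], [6]
  1-simplices (12): [1,2], [1,3], [1,6], [2,3], [2,4], [2,5], [2,6], [3,4], [3,5], [3,6], [4,5], [4,6]
  2-simplices (6): [1,2,3], [1,2,6], [2,3,5], [2,4,6], [3,4,5], [3,4,6]

Hence C_0 ≅ Z^6, C_1 ≅ Z^12, C_2 ≅ Z^6.

Boundary ∂_1: C_1 → C_0 sends each edge [p,q] (with p < q) to q − p.
The resulting 6×12 matrix has rank 5, and its Smith normal form has invariant factors (1,1,1,1,1).

∂_2: C_2 → C_1 maps a triangle to the signed sum of its edges. For instance
  ∂[3,4,6] = [4,6] − [3,6] + [3,4],
  ∂[2,3,5] = [3,5] − [2,5] + [2,3].
As a 12×6 matrix over Z this has rank 6, with invariant factors (1,1,1,1,1,1).

Now H_k = ker ∂_k / im ∂_{k+1}, so:

  H_2: rank ker ∂_2 − rank ∂_3 = (6 − 6) − 0 = 0, and there is no ∂_3, so H_2 ≅ 0.

(K is a triangulation of the cylinder S^1 x I.)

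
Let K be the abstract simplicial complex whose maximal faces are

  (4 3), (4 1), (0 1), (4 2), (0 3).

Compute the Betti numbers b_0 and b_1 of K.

K has 5 vertices, 5 edges.
rank ∂_0 = 0, rank ∂_1 = 4 ⇒ b_0 = 5 − 0 − 4 = 1; all invariant factors of ∂_1 are 1 so no torsion. So H_0 ≅ Z.
rank ∂_1 = 4, rank ∂_2 = 0 ⇒ b_1 = 5 − 4 − 0 = 1. So H_1 ≅ Z.

b_0 = 1, b_1 = 1.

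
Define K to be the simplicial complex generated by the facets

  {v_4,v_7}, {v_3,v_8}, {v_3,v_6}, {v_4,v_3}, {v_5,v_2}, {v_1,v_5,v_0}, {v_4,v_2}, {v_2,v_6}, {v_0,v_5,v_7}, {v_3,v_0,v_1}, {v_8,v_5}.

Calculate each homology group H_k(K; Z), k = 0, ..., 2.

Fix the vertex order v_0 < v_1 < v_2 < v_3 < v_4 < v_5 < v_6 < v_7 < v_8 and write every simplex with vertices in increasing order. Then dim K = 2 and the simplices of K are:

  0-simplices (9): [v_0], [v_1], [v_2], [v_3], [v_4], [v_5], [v_6], [v_7], [v_8]
  1-simplices (15): (15 of them)
  2-simplices (3): [v_0,v_1,v_3], [v_0,v_1,v_5], [v_0,v_5,v_7]

giving chain groups C_0 ≅ Z^9, C_1 ≅ Z^15, C_2 ≅ Z^3.

The boundary map ∂_1: C_1 → C_0 is given by ∂[p,q] = [q] − [p]. For instance
  ∂[v_5,v_8] = [v_8] − [v_5].
The 9×15 boundary matrix has rank 8 and Smith normal form diag(1,1,1,1,1,1,1,1).

Boundary ∂_2: C_2 → C_1 sends each 2-simplex [p,q,r] to [q,r] − [p,r] + [p,q]. For instance
  ∂[v_0,v_1,v_3] = [v_1,v_3] − [v_0,v_3] + [v_0,v_1],
  ∂[v_0,v_1,v_5] = [v_1,v_5] − [v_0,v_5] + [v_0,v_1].
The resulting 15×3 matrix has rank 3, and its Smith normal form has invariant factors (1,1,1).

Reading off H_k = ker ∂_k / im ∂_{k+1}:

  H_0: rank C_0 − rank ∂_1 = 9 − 8 = 1, and the invariant factors of ∂_1 are all 1, so H_0 = Z.
  H_1: rank ker ∂_1 − rank ∂_2 = (15 − 8) − 3 = 4, and the invariant factors of ∂_2 are all 1, so H_1 = Z^4.
  H_2: rank ker ∂_2 − rank ∂_3 = (3 − 3) − 0 = 0, and there is no ∂_3, so H_2 = 0.

As a check, the Euler characteristic is 9 − 15 + 3 = -3, which agrees with 1 − 4 + 0 = -3.

H_0 = Z,  H_1 = Z^4,  H_2 = 0.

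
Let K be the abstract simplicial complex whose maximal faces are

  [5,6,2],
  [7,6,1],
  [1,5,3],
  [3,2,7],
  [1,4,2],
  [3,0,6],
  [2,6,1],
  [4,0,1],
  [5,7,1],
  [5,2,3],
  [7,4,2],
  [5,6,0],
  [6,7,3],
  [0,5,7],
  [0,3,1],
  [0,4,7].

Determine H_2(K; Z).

We work with the vertex ordering 0 < 1 < 2 < 3 < 4 < 5 < 6 < 7. The simplices of K, each written with vertices in increasing order, are:

  0-simplices (8): [0], [1], [2], [3], [4], [5], [6], [7]
  1-simplices (24): (24 of them)
  2-simplices (16): [0,1,3], [0,1,4], [0,3,6], [0,4,7], [0,5,6], [0,5,7], [1,2,4], [1,2,6], [1,3,5], [1,5,7], [1,6,7], [2,3,5], [2,3,7], [2,4,7], [2,5,6], [3,6,7]

Hence C_0 ≅ Z^8, C_1 ≅ Z^24, C_2 ≅ Z^16.

The boundary map ∂_1: C_1 → C_0 is given by ∂[p,q] = [q] − [p]. For instance
  ∂[0,5] = [5] − [0].
This gives a 8×24 integer matrix of rank 7; reducing to Smith normal form yields diagonal entries (1,1,1,1,1,1,1).

The boundary map ∂_2: C_2 → C_1 acts by ∂[p,q,r] = [q,r] − [p,r] + [p,q]. For instance
  ∂[1,3,5] = [3,5] − [1,5] + [1,3],
  ∂[0,5,7] = [5,7] − [0,7] + [0,5].
As a 24×16 matrix over Z this has rank 15, with invariant factors (1,1,1,1,1,1,1,1,1,1,1,1,1,1,1).

Computing H_k = (kernel of ∂_k) / (image of ∂_{k+1}):

  H_2: rank ker ∂_2 − rank ∂_3 = (16 − 15) − 0 = 1, and there is no ∂_3, so H_2 ≅ Z.

H_2 = Z.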